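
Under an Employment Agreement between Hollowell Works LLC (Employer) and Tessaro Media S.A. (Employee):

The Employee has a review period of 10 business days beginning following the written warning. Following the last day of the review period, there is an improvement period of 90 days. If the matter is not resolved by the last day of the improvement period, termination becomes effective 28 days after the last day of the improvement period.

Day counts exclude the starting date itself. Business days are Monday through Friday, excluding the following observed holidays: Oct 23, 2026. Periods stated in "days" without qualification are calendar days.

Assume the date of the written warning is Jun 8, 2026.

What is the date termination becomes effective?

The last day of the review period: 10 business days after Monday, Jun 8, 2026, skipping weekends — Jun 9, Jun 10, Jun 11, Jun 12, Jun 15, Jun 16, Jun 17, Jun 18, Jun 19, Jun 22 — lands on Monday, Jun 22, 2026.
The last day of the improvement period: 90 calendar days after Jun 22, 2026 is Sep 20, 2026.
The date termination becomes effective: 28 calendar days after Sep 20, 2026 is Oct 18, 2026.

Oct 18, 2026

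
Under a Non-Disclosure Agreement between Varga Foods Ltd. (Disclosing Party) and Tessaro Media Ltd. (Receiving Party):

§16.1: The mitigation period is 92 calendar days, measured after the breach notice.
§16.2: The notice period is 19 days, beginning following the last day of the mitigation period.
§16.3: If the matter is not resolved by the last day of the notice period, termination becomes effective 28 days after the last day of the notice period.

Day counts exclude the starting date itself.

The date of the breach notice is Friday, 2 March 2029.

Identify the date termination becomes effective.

Adding 92 calendar days to 2 March 2029 gives 2 June 2029, which is the last day of the mitigation period.
The last day of the notice period: 2 June 2029 + 19 days = 21 June 2029.
Adding 28 calendar days to 21 June 2029 gives 19 July 2029, which is the date termination becomes effective.

19 July 2029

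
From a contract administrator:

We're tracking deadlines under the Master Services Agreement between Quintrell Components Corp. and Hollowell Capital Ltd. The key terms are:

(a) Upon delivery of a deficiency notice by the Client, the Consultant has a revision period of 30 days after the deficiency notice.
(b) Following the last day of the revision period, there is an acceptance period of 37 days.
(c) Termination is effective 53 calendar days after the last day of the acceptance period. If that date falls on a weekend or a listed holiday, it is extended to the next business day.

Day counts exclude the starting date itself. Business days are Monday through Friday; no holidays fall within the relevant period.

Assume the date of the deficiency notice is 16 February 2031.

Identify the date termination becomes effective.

16 June 2031

The last day of the revision period: 30 calendar days after 16 February 2031 is 18 March 2031.
The last day of the acceptance period: 18 March 2031 + 37 days = 24 April 2031.
The date termination becomes effective: 24 April 2031 + 53 days = 16 June 2031. 16 June 2031 is a Monday, so no roll-forward applies.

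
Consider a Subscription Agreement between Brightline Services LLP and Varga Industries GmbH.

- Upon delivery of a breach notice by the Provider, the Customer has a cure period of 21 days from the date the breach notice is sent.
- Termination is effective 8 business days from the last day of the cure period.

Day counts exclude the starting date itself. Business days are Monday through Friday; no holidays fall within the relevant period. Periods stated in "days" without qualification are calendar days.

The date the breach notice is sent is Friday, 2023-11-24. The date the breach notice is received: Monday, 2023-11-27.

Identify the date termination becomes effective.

2023-12-27

Adding 21 calendar days to 2023-11-24 gives 2023-12-15, which is the last day of the cure period.
From Friday, 2023-12-15, 8 business days (Dec 18, Dec 19, Dec 20, Dec 21, Dec 22, Dec 25, Dec 26, Dec 27, skipping weekends) brings us to Wednesday, 2023-12-27, which is the date termination becomes effective.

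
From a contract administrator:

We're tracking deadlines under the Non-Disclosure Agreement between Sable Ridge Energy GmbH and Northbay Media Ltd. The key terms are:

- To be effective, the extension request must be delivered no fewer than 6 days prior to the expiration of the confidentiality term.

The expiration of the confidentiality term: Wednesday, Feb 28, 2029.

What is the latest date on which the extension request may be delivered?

Feb 28, 2029 minus 6 days is Feb 22, 2029.

Feb 22, 2029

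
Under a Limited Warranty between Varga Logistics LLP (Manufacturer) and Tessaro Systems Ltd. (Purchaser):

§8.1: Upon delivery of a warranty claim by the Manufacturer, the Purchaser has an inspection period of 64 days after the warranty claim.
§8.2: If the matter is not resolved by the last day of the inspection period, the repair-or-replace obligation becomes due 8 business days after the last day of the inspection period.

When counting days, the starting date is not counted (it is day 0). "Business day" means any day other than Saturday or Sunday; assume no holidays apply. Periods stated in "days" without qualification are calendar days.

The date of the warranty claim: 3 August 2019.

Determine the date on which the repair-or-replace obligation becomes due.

The last day of the inspection period: 64 calendar days after 3 August 2019 is 6 October 2019.
The date on which the repair-or-replace obligation becomes due: 8 business days after Sunday, 6 October 2019, skipping weekends — Oct 7, Oct 8, Oct 9, Oct 10, Oct 11, Oct 14, Oct 15, Oct 16 — lands on Wednesday, 16 October 2019.

16 October 2019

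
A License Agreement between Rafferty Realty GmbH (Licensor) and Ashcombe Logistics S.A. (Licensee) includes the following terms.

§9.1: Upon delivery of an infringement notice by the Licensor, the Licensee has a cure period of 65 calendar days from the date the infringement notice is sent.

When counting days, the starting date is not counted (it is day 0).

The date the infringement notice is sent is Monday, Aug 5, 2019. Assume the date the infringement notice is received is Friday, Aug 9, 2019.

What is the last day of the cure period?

The last day of the cure period: Aug 5, 2019 + 65 days = Oct 9, 2019.

Oct 9, 2019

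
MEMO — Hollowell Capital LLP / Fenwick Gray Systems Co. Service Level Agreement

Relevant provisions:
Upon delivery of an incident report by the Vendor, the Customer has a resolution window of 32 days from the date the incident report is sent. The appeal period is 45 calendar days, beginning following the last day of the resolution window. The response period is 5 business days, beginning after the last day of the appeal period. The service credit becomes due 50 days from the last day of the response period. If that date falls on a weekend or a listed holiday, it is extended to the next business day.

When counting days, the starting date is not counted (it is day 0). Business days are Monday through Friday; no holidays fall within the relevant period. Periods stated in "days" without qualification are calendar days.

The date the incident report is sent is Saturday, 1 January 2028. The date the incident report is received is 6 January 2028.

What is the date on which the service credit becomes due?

Adding 32 calendar days to 1 January 2028 gives 2 February 2028, which is the last day of the resolution window.
The last day of the appeal period: 2 February 2028 + 45 days = 18 March 2028.
The last day of the response period: 5 business days after Saturday, 18 March 2028, skipping weekends — Mar 20, Mar 21, Mar 22, Mar 23, Mar 24 — lands on Friday, 24 March 2028.
The date on which the service credit becomes due: 50 calendar days after 24 March 2028 is 13 May 2028. That falls on a Saturday, so it rolls to the next business day, Monday, 15 May 2028.

15 May 2028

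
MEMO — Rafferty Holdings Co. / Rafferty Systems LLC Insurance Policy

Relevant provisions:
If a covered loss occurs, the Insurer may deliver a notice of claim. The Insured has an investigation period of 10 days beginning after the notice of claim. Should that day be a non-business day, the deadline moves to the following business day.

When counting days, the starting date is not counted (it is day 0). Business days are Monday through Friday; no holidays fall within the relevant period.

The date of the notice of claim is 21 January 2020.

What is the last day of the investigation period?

Adding 10 calendar days to 21 January 2020 gives 31 January 2020, which is the last day of the investigation period. 31 January 2020 is a Friday, so no roll-forward applies.

31 January 2020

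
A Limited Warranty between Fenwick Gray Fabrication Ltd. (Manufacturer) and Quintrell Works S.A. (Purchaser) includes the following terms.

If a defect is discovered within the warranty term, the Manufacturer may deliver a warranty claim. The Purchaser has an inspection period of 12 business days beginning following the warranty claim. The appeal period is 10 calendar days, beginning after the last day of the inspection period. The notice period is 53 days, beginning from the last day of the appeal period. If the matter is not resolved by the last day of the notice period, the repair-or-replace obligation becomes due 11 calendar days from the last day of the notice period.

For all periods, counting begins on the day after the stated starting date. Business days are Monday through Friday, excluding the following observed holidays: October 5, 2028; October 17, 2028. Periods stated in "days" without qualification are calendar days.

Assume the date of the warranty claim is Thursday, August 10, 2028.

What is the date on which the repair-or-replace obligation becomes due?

November 10, 2028

The last day of the inspection period: 12 business days after Thursday, August 10, 2028, skipping weekends — Aug 11, Aug 14, Aug 15, Aug 16, …, Aug 24, Aug 25, Aug 28 — lands on Monday, August 28, 2028.
Adding 10 calendar days to August 28, 2028 gives September 7, 2028, which is the last day of the appeal period.
The last day of the notice period: 53 calendar days after September 7, 2028 is October 30, 2028.
Adding 11 calendar days to October 30, 2028 gives November 10, 2028, which is the date on which the repair-or-replace obligation becomes due.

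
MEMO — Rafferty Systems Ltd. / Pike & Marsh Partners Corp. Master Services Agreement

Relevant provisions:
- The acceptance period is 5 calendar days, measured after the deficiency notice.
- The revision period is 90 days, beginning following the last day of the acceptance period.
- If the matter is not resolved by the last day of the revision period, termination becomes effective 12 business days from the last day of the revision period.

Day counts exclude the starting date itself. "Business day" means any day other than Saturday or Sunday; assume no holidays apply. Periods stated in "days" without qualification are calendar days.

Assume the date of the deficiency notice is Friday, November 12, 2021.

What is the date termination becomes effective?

The last day of the acceptance period: November 12, 2021 + 5 days = November 17, 2021.
Adding 90 calendar days to November 17, 2021 gives February 15, 2022, which is the last day of the revision period.
The date termination becomes effective: counting 12 business days from Tuesday, February 15, 2022 (Feb 16, Feb 17, Feb 18, Feb 21, …, Mar 1, Mar 2, Mar 3, skipping weekends) reaches Thursday, March 3, 2022.

March 3, 2022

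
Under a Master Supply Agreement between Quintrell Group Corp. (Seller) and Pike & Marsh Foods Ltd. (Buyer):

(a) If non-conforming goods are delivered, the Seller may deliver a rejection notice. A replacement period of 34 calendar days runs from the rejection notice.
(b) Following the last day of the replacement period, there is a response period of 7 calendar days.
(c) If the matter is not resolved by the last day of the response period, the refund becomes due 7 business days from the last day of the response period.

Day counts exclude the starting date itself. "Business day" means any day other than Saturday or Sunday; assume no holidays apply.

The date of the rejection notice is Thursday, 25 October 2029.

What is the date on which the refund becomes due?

14 December 2029

Adding 34 calendar days to 25 October 2029 gives 28 November 2029, which is the last day of the replacement period.
The last day of the response period: 7 calendar days after 28 November 2029 is 5 December 2029.
The date on which the refund becomes due: counting 7 business days from Wednesday, 5 December 2029 (Dec 6, Dec 7, Dec 10, Dec 11, Dec 12, Dec 13, Dec 14, skipping weekends) reaches Friday, 14 December 2029.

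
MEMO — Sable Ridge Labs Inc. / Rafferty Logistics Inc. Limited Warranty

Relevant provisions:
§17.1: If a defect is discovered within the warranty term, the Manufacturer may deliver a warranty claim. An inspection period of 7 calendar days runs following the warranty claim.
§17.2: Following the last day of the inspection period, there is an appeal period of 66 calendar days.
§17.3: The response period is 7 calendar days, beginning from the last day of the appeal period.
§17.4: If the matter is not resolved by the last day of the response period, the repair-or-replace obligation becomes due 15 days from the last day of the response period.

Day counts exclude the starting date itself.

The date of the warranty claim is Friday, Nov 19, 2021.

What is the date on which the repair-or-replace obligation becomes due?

The last day of the inspection period: 7 calendar days after Nov 19, 2021 is Nov 26, 2021.
The last day of the appeal period: 66 calendar days after Nov 26, 2021 is Jan 31, 2022.
The last day of the response period: Jan 31, 2022 + 7 days = Feb 7, 2022.
The date on which the repair-or-replace obligation becomes due: 15 calendar days after Feb 7, 2022 is Feb 22, 2022.

Feb 22, 2022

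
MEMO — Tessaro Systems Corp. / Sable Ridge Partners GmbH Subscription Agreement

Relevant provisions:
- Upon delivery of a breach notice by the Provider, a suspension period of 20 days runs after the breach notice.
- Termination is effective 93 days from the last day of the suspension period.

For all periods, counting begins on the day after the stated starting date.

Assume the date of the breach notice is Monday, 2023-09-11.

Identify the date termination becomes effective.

2024-01-02

The last day of the suspension period: 2023-09-11 + 20 days = 2023-10-01.
Adding 93 calendar days to 2023-10-01 gives 2024-01-02, which is the date termination becomes effective.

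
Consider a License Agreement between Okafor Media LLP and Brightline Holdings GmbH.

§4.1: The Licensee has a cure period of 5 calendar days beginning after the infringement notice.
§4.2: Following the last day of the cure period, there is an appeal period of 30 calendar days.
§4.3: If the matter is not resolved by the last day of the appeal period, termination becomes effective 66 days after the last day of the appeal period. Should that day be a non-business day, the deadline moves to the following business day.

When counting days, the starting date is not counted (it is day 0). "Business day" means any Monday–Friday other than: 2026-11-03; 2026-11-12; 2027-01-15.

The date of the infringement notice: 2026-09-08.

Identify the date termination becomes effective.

2026-12-18

Adding 5 calendar days to 2026-09-08 gives 2026-09-13, which is the last day of the cure period.
The last day of the appeal period: 2026-09-13 + 30 days = 2026-10-13.
Adding 66 calendar days to 2026-10-13 gives 2026-12-18, which is the date termination becomes effective. 2026-12-18 is a Friday and is not a listed holiday, so no roll-forward applies.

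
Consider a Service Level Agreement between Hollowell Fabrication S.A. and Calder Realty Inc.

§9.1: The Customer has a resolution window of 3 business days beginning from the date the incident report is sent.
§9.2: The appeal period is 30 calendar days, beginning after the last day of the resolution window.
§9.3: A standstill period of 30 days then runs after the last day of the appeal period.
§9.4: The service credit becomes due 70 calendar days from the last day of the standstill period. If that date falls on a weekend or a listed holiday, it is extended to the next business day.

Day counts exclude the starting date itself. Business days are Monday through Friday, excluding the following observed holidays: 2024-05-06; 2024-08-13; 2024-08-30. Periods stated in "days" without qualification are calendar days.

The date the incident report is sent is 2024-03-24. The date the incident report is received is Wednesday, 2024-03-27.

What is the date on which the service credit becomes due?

2024-08-05

The last day of the resolution window: counting 3 business days from Sunday, 2024-03-24 (Mar 25, Mar 26, Mar 27, skipping weekends) reaches Wednesday, 2024-03-27.
The last day of the appeal period: 2024-03-27 + 30 days = 2024-04-26.
Adding 30 calendar days to 2024-04-26 gives 2024-05-26, which is the last day of the standstill period.
Adding 70 calendar days to 2024-05-26 gives 2024-08-04, which is the date on which the service credit becomes due. That falls on a Sunday, so it rolls to the next business day, Monday, 2024-08-05.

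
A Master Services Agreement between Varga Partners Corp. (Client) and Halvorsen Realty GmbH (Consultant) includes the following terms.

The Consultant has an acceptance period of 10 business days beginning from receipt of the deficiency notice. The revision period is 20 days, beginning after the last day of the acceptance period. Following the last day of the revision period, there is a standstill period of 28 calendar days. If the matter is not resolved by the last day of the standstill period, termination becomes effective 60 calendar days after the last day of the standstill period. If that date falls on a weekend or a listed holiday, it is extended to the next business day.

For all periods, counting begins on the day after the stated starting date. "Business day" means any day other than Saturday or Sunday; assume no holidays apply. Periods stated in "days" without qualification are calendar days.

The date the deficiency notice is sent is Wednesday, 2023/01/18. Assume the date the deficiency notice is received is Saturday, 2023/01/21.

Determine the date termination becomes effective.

The last day of the acceptance period: counting 10 business days from Saturday, 2023/01/21 (Jan 23, Jan 24, Jan 25, Jan 26, Jan 27, Jan 30, Jan 31, Feb 1, Feb 2, Feb 3, skipping weekends) reaches Friday, 2023/02/03.
The last day of the revision period: 20 calendar days after 2023/02/03 is 2023/02/23.
The last day of the standstill period: 2023/02/23 + 28 days = 2023/03/23.
Adding 60 calendar days to 2023/03/23 gives 2023/05/22, which is the date termination becomes effective. 2023/05/22 is a Monday, so no roll-forward applies.

2023/05/22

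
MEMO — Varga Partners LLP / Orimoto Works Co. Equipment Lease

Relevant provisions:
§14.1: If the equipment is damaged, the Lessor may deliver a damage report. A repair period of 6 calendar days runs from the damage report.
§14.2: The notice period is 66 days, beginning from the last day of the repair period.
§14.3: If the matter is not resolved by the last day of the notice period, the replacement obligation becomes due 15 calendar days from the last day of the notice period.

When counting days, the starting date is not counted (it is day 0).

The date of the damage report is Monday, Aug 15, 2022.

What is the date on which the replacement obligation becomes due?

The last day of the repair period: Aug 15, 2022 + 6 days = Aug 21, 2022.
The last day of the notice period: Aug 21, 2022 + 66 days = Oct 26, 2022.
Adding 15 calendar days to Oct 26, 2022 gives Nov 10, 2022, which is the date on which the replacement obligation becomes due.

Nov 10, 2022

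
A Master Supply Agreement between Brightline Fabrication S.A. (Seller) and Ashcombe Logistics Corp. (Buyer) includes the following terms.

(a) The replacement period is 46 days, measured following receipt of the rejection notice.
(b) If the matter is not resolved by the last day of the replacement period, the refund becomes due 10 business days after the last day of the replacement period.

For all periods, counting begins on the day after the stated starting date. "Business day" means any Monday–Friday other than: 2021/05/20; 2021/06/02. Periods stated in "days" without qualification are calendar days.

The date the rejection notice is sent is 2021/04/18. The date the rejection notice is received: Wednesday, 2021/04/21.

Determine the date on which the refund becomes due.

2021/06/18

The last day of the replacement period: 2021/04/21 + 46 days = 2021/06/06.
The date on which the refund becomes due: 10 business days after Sunday, 2021/06/06, skipping weekends — Jun 7, Jun 8, Jun 9, Jun 10, Jun 11, Jun 14, Jun 15, Jun 16, Jun 17, Jun 18 — lands on Friday, 2021/06/18.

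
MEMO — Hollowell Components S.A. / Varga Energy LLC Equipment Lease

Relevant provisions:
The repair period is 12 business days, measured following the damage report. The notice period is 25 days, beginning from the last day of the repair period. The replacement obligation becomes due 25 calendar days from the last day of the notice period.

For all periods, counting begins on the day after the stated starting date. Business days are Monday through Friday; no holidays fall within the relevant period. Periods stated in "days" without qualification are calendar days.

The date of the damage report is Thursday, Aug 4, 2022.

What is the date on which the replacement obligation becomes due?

Oct 11, 2022

From Thursday, Aug 4, 2022, 12 business days (Aug 5, Aug 8, Aug 9, Aug 10, …, Aug 18, Aug 19, Aug 22, skipping weekends) brings us to Monday, Aug 22, 2022, which is the last day of the repair period.
The last day of the notice period: Aug 22, 2022 + 25 days = Sep 16, 2022.
Adding 25 calendar days to Sep 16, 2022 gives Oct 11, 2022, which is the date on which the replacement obligation becomes due.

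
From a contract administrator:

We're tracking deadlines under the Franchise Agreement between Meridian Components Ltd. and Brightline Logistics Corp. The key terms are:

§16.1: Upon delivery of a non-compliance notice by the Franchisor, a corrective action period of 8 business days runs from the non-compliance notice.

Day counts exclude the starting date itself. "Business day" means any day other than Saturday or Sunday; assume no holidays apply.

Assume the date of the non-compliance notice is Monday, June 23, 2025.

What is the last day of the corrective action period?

July 3, 2025

The last day of the corrective action period: counting 8 business days from Monday, June 23, 2025 (Jun 24, Jun 25, Jun 26, Jun 27, Jun 30, Jul 1, Jul 2, Jul 3, skipping weekends) reaches Thursday, July 3, 2025.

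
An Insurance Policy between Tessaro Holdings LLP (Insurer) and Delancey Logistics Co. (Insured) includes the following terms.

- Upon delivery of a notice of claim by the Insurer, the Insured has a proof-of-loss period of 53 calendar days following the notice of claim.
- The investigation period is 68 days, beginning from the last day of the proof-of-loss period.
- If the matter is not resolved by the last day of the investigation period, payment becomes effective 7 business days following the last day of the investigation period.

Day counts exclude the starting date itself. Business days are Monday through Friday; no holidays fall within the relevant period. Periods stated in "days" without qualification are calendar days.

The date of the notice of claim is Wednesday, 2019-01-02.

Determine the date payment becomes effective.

The last day of the proof-of-loss period: 53 calendar days after 2019-01-02 is 2019-02-24.
Adding 68 calendar days to 2019-02-24 gives 2019-05-03, which is the last day of the investigation period.
The date payment becomes effective: counting 7 business days from Friday, 2019-05-03 (May 6, May 7, May 8, May 9, May 10, May 13, May 14, skipping weekends) reaches Tuesday, 2019-05-14.

2019-05-14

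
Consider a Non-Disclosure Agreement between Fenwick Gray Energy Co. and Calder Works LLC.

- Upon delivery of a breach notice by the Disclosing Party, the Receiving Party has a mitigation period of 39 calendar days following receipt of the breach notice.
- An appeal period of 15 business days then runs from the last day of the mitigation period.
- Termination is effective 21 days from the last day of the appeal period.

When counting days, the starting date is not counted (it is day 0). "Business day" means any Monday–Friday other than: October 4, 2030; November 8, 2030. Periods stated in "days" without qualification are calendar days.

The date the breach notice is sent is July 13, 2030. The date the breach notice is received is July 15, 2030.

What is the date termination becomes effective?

The last day of the mitigation period: 39 calendar days after July 15, 2030 is August 23, 2030.
The last day of the appeal period: 15 business days after Friday, August 23, 2030, skipping weekends — Aug 26, Aug 27, Aug 28, Aug 29, …, Sep 11, Sep 12, Sep 13 — lands on Friday, September 13, 2030.
The date termination becomes effective: 21 calendar days after September 13, 2030 is October 4, 2030.

October 4, 2030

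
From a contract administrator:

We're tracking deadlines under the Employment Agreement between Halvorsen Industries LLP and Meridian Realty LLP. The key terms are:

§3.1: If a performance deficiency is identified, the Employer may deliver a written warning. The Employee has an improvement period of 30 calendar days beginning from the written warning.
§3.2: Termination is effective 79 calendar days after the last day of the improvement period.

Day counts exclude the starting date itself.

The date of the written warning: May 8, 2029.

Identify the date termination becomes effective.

The last day of the improvement period: 30 calendar days after May 8, 2029 is June 7, 2029.
The date termination becomes effective: 79 calendar days after June 7, 2029 is August 25, 2029.

August 25, 2029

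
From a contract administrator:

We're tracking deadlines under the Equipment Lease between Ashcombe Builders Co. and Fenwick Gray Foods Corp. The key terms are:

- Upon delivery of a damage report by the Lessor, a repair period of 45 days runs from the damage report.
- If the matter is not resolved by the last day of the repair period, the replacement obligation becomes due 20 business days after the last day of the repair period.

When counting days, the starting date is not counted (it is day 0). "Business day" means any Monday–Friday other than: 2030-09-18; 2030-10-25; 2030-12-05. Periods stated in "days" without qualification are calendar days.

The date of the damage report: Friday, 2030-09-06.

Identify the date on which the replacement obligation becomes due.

The last day of the repair period: 45 calendar days after 2030-09-06 is 2030-10-21.
The date on which the replacement obligation becomes due: 20 business days after Monday, 2030-10-21, skipping weekends and the listed holiday on Oct 25 — Oct 22, Oct 23, Oct 24, Oct 28, …, Nov 15, Nov 18, Nov 19 — lands on Tuesday, 2030-11-19.

2030-11-19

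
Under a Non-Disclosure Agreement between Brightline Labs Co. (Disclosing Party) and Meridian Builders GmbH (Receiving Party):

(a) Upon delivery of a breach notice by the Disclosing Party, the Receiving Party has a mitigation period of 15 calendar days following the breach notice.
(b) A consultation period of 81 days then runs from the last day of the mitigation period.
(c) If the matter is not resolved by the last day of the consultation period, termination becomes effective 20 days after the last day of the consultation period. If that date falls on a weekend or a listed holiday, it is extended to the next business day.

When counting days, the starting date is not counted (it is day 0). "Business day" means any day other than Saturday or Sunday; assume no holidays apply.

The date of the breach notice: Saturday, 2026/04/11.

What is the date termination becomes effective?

The last day of the mitigation period: 2026/04/11 + 15 days = 2026/04/26.
Adding 81 calendar days to 2026/04/26 gives 2026/07/16, which is the last day of the consultation period.
The date termination becomes effective: 20 calendar days after 2026/07/16 is 2026/08/05. 2026/08/05 is a Wednesday, so no roll-forward applies.

2026/08/05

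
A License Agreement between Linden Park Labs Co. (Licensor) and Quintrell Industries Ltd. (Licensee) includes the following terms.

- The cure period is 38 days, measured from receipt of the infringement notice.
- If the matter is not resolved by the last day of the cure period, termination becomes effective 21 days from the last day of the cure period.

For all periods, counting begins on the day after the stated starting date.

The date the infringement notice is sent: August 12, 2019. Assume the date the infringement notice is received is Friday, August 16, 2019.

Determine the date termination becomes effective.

Adding 38 calendar days to August 16, 2019 gives September 23, 2019, which is the last day of the cure period.
The date termination becomes effective: September 23, 2019 + 21 days = October 14, 2019.

October 14, 2019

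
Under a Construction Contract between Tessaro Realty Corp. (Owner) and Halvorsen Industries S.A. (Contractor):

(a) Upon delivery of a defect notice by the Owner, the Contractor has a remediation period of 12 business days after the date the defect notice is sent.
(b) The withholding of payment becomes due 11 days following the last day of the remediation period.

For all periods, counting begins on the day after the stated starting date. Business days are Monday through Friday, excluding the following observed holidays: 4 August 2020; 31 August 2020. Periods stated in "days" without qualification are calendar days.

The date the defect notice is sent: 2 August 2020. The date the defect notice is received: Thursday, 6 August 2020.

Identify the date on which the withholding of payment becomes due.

30 August 2020

From Sunday, 2 August 2020, 12 business days (Aug 3, Aug 5, Aug 6, Aug 7, …, Aug 17, Aug 18, Aug 19, skipping weekends and the listed holiday on Aug 4) brings us to Wednesday, 19 August 2020, which is the last day of the remediation period.
Adding 11 calendar days to 19 August 2020 gives 30 August 2020, which is the date on which the withholding of payment becomes due.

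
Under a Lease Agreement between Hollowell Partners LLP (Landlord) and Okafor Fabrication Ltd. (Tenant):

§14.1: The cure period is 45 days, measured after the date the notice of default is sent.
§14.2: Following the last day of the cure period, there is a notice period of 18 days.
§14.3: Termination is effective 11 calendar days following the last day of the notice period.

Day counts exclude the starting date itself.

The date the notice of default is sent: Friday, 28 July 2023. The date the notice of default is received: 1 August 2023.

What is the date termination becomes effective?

Adding 45 calendar days to 28 July 2023 gives 11 September 2023, which is the last day of the cure period.
Adding 18 calendar days to 11 September 2023 gives 29 September 2023, which is the last day of the notice period.
The date termination becomes effective: 11 calendar days after 29 September 2023 is 10 October 2023.

10 October 2023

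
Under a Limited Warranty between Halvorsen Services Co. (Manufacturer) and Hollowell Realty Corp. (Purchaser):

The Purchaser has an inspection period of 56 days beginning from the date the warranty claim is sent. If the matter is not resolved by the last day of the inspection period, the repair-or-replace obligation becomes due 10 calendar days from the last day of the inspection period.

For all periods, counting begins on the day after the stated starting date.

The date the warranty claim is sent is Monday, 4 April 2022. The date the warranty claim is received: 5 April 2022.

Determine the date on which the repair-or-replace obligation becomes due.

Adding 56 calendar days to 4 April 2022 gives 30 May 2022, which is the last day of the inspection period.
The date on which the repair-or-replace obligation becomes due: 30 May 2022 + 10 days = 9 June 2022.

9 June 2022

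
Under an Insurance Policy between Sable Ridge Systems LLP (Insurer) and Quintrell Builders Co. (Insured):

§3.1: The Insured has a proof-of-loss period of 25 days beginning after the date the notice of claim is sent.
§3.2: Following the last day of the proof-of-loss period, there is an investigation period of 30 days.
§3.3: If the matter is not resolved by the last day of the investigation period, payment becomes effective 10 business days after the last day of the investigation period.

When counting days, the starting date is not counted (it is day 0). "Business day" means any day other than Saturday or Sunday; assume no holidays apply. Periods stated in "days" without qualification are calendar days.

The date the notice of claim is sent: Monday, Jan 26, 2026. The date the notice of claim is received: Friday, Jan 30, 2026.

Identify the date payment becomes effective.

Apr 3, 2026

The last day of the proof-of-loss period: Jan 26, 2026 + 25 days = Feb 20, 2026.
The last day of the investigation period: Feb 20, 2026 + 30 days = Mar 22, 2026.
From Sunday, Mar 22, 2026, 10 business days (Mar 23, Mar 24, Mar 25, Mar 26, Mar 27, Mar 30, Mar 31, Apr 1, Apr 2, Apr 3, skipping weekends) brings us to Friday, Apr 3, 2026, which is the date payment becomes effective.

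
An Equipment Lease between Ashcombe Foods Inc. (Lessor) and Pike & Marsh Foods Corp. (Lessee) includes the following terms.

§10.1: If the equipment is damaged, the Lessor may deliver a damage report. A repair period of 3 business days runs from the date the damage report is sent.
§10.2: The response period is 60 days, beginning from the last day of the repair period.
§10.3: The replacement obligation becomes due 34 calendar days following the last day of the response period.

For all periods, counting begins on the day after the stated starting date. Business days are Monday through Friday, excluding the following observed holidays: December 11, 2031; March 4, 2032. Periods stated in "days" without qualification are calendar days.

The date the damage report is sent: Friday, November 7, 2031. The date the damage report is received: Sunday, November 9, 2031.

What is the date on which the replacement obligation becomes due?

February 14, 2032

The last day of the repair period: counting 3 business days from Friday, November 7, 2031 (Nov 10, Nov 11, Nov 12, skipping weekends) reaches Wednesday, November 12, 2031.
The last day of the response period: 60 calendar days after November 12, 2031 is January 11, 2032.
The date on which the replacement obligation becomes due: 34 calendar days after January 11, 2032 is February 14, 2032.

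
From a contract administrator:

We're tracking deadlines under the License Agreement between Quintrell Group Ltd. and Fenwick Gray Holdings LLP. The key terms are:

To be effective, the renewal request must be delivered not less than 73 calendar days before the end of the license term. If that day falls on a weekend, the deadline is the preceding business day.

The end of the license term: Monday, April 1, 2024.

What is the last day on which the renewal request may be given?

January 19, 2024

Counting back 73 calendar days from April 1, 2024 gives January 19, 2024. That is a Friday, so no adjustment is needed.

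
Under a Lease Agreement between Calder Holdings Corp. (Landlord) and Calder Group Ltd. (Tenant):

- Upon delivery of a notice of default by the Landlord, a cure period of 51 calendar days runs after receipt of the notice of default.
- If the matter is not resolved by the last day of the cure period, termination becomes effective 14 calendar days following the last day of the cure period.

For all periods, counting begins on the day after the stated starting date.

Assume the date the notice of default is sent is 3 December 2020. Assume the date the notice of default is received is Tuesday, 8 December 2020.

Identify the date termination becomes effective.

11 February 2021

The last day of the cure period: 51 calendar days after 8 December 2020 is 28 January 2021.
The date termination becomes effective: 14 calendar days after 28 January 2021 is 11 February 2021.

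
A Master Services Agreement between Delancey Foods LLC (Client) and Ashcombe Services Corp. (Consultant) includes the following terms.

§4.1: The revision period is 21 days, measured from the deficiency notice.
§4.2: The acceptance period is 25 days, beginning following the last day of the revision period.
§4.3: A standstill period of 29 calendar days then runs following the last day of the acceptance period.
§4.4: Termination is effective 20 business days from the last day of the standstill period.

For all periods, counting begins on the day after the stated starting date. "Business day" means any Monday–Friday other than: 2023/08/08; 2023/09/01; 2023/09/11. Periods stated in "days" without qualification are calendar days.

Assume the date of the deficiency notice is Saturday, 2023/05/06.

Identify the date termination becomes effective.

The last day of the revision period: 21 calendar days after 2023/05/06 is 2023/05/27.
Adding 25 calendar days to 2023/05/27 gives 2023/06/21, which is the last day of the acceptance period.
Adding 29 calendar days to 2023/06/21 gives 2023/07/20, which is the last day of the standstill period.
From Thursday, 2023/07/20, 20 business days (Jul 21, Jul 24, Jul 25, Jul 26, …, Aug 16, Aug 17, Aug 18, skipping weekends and the listed holiday on Aug 8) brings us to Friday, 2023/08/18, which is the date termination becomes effective.

2023/08/18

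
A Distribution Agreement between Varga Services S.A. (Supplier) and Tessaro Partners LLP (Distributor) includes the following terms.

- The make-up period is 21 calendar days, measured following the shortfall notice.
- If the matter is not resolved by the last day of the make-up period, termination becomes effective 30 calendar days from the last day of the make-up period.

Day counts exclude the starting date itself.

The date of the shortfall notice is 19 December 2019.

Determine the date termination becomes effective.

8 February 2020

The last day of the make-up period: 21 calendar days after 19 December 2019 is 9 January 2020.
The date termination becomes effective: 9 January 2020 + 30 days = 8 February 2020.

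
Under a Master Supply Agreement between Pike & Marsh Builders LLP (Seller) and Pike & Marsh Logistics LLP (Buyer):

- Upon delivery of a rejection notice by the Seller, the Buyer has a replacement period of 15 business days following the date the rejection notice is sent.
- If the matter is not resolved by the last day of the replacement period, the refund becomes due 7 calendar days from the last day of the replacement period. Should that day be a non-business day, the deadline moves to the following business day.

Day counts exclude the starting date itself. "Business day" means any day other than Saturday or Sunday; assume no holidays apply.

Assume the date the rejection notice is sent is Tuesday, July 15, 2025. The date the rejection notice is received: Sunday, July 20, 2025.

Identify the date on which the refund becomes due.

From Tuesday, July 15, 2025, 15 business days (Jul 16, Jul 17, Jul 18, Jul 21, …, Aug 1, Aug 4, Aug 5, skipping weekends) brings us to Tuesday, August 5, 2025, which is the last day of the replacement period.
Adding 7 calendar days to August 5, 2025 gives August 12, 2025, which is the date on which the refund becomes due. August 12, 2025 is a Tuesday, so no roll-forward applies.

August 12, 2025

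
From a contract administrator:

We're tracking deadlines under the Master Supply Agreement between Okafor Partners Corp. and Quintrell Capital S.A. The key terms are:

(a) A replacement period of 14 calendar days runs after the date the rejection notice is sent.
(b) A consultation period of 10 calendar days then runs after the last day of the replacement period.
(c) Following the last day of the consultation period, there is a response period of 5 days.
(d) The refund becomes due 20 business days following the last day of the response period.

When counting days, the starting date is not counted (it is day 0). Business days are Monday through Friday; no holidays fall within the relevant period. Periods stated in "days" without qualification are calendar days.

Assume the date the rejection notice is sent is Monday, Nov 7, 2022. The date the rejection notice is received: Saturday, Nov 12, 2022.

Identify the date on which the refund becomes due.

Jan 3, 2023

The last day of the replacement period: 14 calendar days after Nov 7, 2022 is Nov 21, 2022.
The last day of the consultation period: Nov 21, 2022 + 10 days = Dec 1, 2022.
The last day of the response period: Dec 1, 2022 + 5 days = Dec 6, 2022.
The date on which the refund becomes due: 20 business days after Tuesday, Dec 6, 2022, skipping weekends — Dec 7, Dec 8, Dec 9, Dec 12, …, Dec 30, Jan 2, Jan 3 — lands on Tuesday, Jan 3, 2023.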